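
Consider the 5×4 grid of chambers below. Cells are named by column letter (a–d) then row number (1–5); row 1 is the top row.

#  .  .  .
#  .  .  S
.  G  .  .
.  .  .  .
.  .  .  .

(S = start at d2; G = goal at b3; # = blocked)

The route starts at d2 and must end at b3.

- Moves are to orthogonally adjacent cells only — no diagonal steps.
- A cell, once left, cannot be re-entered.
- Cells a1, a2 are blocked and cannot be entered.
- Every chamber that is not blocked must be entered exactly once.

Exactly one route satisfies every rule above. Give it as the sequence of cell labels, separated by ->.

d2 -> d1 -> c1 -> b1 -> b2 -> c2 -> c3 -> d3 -> d4 -> d5 -> c5 -> c4 -> b4 -> b5 -> a5 -> a4 -> a3 -> b3

Need to visit all 18 open cells exactly once, starting at d2 and ending at b3.
Cell b1 has only two open neighbours (b2 and c1), so the path must pass straight through it: one of those is the cell it's entered from and the other is where it exits.
Route from d2: up 1 to d1, left 2 to b1, down 1 to b2, right 1 to c2, down 1 to c3, right 1 to d3, down 2 to d5, left 1 to c5, up 1 to c4, left 1 to b4, down 1 to b5, left 1 to a5, up 2 to a3, right 1 to b3 — 17 moves in all.
Check: all 18 open cells covered.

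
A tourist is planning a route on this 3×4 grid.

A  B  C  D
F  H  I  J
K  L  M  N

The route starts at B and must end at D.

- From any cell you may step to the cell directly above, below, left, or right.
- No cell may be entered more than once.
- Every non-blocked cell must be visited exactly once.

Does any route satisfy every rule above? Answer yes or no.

Colour the cells like a checkerboard: each orthogonal step flips colour, so a Hamiltonian route alternates colours. Here there are 6 cells of one colour and 6 of the other, with start on the same colour as the goal — the counts and endpoints can't be arranged into an alternating sequence of length 12, so no Hamiltonian route exists.

no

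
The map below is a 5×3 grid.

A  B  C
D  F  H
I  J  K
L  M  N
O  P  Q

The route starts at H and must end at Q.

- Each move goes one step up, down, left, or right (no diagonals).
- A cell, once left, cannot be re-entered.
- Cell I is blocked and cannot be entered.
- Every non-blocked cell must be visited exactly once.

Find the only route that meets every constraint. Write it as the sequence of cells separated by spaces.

Need to visit all 14 open cells exactly once, starting at H and ending at Q.
Route from H: up 1 to C, left 2 to A, down 1 to D, right 1 to F, down 1 to J, right 1 to K, down 1 to N, left 2 to L, down 1 to O, right 2 to Q — 13 moves in all.
Check: all 14 open cells covered.

H C B A D F J K N M L O P Q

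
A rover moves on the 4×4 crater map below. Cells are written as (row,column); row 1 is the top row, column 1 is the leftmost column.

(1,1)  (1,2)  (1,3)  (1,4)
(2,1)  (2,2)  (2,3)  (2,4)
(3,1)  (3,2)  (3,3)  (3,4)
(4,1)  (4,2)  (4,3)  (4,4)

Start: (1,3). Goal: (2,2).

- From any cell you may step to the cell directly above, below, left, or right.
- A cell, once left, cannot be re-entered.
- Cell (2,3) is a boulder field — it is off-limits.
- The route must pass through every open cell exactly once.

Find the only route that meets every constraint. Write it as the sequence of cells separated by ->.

Need to visit all 15 open cells exactly once, starting at (1,3) and ending at (2,2).
Cell (4,4) has only two open neighbours ((3,4) and (4,3)), so the path must pass straight through it: one of those is the cell it's entered from and the other is where it exits.
Route from (1,3): right to (1,4), 3× down (reaching (4,4)), left to (4,3), up to (3,3), left to (3,2), down to (4,2), left to (4,1), 3× up (reaching (1,1)), right to (1,2), down to (2,2) — 14 moves in all.
Check: all 15 open cells covered.

(1,3) -> (1,4) -> (2,4) -> (3,4) -> (4,4) -> (4,3) -> (3,3) -> (3,2) -> (4,2) -> (4,1) -> (3,1) -> (2,1) -> (1,1) -> (1,2) -> (2,2)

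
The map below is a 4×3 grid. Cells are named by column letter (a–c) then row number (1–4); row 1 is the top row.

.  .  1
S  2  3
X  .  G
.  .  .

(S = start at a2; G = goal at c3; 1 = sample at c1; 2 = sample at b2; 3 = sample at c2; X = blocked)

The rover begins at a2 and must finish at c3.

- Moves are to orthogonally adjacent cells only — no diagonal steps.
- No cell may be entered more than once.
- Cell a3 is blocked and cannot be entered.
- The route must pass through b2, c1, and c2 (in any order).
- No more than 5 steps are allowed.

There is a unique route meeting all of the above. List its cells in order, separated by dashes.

a2 - b2 - b1 - c1 - c2 - c3

The 5-move cap with required stops at b2, c1, c2 leaves no slack for detours.
Route from a2: right to b2, up to b1, right to c1, 2× down (reaching c3) — 5 moves in all.
Check: all required cells visited; 5 ≤ 5 moves.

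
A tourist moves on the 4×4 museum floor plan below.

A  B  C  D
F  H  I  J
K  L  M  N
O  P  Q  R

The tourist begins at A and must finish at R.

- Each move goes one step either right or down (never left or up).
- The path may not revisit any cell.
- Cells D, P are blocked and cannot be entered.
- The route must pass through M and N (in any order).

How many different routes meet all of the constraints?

A right/down-only route from A to R makes exactly 3 down-moves and 3 right-moves in some order.
With no other constraints that would be C(6,3) = 20 routes.
A monotone route can only reach the required cells in the order M, N, so split there and multiply the segment counts (each segment already excludes blocked cells): A→M: 6; M→N: 1; N→R: 1; product = 6.
That gives 6 routes.

6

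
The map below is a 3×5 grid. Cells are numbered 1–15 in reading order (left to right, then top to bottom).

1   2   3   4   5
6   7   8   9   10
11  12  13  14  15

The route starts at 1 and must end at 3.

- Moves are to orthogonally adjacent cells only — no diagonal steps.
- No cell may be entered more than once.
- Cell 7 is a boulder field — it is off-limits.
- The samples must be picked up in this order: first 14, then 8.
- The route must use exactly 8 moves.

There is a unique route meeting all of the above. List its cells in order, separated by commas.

1, 6, 11, 12, 13, 14, 9, 8, 3

The waypoints must appear in the order 14, 8, with no cell reused.
Route from 1: down 2 to 11, right 3 to 14, up 1 to 9, left 1 to 8, up 1 to 3 — 8 moves in all.
Check: order respected (14 at step 5, 8 at step 7); 8 moves as required.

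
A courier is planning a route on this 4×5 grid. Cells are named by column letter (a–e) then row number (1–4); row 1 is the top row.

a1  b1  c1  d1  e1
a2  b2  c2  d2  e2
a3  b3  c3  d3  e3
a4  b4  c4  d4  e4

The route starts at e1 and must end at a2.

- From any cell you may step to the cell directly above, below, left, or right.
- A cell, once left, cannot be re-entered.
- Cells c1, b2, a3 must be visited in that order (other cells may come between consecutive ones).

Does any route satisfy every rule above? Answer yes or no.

yes

One route that works: e1 → d1 → c1 → c2 → b2 → b3 → a3 → a2.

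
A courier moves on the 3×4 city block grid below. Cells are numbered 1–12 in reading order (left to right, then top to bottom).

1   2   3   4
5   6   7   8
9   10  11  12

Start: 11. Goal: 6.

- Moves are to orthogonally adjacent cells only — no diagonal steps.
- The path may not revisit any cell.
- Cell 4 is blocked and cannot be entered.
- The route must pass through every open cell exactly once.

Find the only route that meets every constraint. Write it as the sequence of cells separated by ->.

11 -> 12 -> 8 -> 7 -> 3 -> 2 -> 1 -> 5 -> 9 -> 10 -> 6

Need to visit all 11 open cells exactly once, starting at 11 and ending at 6.
Cell 3 has only two open neighbours (7 and 2), so the path must pass straight through it: one of those is the cell it's entered from and the other is where it exits.
Route from 11: right to 12, up to 8, left to 7, up to 3, 2× left (reaching 1), 2× down (reaching 9), right to 10, up to 6 — 10 moves in all.
Check: all 11 open cells covered.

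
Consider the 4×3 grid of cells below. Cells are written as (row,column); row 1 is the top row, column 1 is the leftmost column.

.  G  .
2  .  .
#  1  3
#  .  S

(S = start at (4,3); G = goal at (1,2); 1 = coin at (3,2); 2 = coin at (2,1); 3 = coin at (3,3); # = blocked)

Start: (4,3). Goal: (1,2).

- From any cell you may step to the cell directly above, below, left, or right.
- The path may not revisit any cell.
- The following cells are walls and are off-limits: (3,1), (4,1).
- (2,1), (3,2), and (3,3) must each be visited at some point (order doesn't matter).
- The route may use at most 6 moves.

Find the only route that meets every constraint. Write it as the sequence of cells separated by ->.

(4,3) -> (3,3) -> (3,2) -> (2,2) -> (2,1) -> (1,1) -> (1,2)

The 6-move cap with required stops at (2,1), (3,2), (3,3) leaves no slack for detours.
Route from (4,3): up 1 to (3,3), left 1 to (3,2), up 1 to (2,2), left 1 to (2,1), up 1 to (1,1), right 1 to (1,2) — 6 moves in all.
Check: all required cells visited; 6 ≤ 6 moves.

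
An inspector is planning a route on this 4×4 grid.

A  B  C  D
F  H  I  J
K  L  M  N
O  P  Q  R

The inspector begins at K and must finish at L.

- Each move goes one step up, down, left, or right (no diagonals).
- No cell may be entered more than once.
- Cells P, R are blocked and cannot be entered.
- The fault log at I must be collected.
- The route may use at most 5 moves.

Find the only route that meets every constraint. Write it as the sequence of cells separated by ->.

K -> F -> H -> I -> M -> L

The 5-move cap with required stops at I leaves no slack for detours.
Route from K: up to F, 2× right (reaching I), down to M, left to L — 5 moves in all.
Check: all required cells visited; 5 ≤ 5 moves.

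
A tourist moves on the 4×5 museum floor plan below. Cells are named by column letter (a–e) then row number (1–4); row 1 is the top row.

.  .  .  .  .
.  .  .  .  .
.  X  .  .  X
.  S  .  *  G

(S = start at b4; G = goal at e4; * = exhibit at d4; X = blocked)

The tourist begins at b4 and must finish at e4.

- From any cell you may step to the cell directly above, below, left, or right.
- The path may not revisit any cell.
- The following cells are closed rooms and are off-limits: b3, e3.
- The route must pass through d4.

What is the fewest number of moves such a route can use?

3

Any route passes through d4 somewhere between b4 and e4. Summing Manhattan distances along the two legs (b4 → d4 → e4) gives a lower bound of 2 + 1 = 3 moves.
A route of 3 moves achieves this: b4 → c4 → d4 → e4.
Since 3 matches the lower bound, it is optimal.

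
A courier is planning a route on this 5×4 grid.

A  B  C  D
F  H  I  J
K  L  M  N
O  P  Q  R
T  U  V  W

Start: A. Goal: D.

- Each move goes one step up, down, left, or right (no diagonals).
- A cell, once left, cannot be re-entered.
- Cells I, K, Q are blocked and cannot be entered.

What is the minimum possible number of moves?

3

The Manhattan distance from A to D is |1−1| + |1−4| = 3, so at least 3 moves are needed.
A route of 3 moves achieves this: A → B → C → D.
Since 3 matches the lower bound, it is optimal.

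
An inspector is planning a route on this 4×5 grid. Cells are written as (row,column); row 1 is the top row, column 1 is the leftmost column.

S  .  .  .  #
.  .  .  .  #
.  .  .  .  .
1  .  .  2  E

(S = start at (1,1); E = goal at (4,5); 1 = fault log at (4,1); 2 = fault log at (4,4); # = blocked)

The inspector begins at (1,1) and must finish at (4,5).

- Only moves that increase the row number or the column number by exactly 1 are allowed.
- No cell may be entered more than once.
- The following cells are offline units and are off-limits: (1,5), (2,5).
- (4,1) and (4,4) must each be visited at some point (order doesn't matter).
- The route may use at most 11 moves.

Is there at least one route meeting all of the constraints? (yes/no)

yes

One route that works: (1,1) → (2,1) → (3,1) → (4,1) → (4,2) → (4,3) → (4,4) → (4,5).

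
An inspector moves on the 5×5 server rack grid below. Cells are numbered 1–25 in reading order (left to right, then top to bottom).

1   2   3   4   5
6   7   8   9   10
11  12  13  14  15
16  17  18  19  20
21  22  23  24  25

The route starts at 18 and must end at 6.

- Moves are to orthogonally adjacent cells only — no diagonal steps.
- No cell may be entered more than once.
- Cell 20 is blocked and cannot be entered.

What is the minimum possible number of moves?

4

The Manhattan distance from 18 to 6 is |4−2| + |3−1| = 4, so at least 4 moves are needed.
A route of 4 moves achieves this: 18 → 13 → 8 → 7 → 6.
Since 4 matches the lower bound, it is optimal.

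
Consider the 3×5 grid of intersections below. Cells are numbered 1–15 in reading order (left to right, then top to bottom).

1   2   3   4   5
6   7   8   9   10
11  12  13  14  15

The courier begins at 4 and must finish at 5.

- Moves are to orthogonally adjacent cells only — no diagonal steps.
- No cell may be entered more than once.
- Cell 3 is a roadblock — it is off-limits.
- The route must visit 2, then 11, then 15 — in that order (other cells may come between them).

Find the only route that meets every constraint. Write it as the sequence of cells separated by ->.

The waypoints must appear in the order 2, 11, 15, with no cell reused.
Route from 4: down 1 to 9, left 2 to 7, up 1 to 2, left 1 to 1, down 2 to 11, right 4 to 15, up 2 to 5 — 13 moves in all.
Check: order respected (2 at step 4, 11 at step 7, 15 at step 11).

4 -> 9 -> 8 -> 7 -> 2 -> 1 -> 6 -> 11 -> 12 -> 13 -> 14 -> 15 -> 10 -> 5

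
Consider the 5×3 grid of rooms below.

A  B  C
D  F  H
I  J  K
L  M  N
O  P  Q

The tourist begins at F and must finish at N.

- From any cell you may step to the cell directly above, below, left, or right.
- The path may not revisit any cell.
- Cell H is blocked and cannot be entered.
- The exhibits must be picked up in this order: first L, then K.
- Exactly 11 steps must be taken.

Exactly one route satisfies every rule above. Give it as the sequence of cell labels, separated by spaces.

The waypoints must appear in the order L, K, with no cell reused.
Route from F: up to B, left to A, 4× down (reaching O), right to P, 2× up (reaching J), right to K, down to N — 11 moves in all.
Check: order respected (L at step 5, K at step 10); 11 moves as required.

F B A D I L O P M J K N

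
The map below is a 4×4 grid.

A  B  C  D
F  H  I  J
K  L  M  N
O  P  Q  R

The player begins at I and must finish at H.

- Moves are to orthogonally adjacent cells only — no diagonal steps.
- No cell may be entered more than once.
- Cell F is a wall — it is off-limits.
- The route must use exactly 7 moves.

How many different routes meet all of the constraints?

7

Need simple routes of exactly 7 moves from I to H (Manhattan distance 1, so 3 moves are spent on a detour and 3 undoing it).
Enumerating: I C D J N M L H | I M Q P O K L H | I M N J D C B H | I M N R Q P L H | I J N R Q M L H | I J N R Q P L H | I J N M Q P L H.
That gives 7 routes.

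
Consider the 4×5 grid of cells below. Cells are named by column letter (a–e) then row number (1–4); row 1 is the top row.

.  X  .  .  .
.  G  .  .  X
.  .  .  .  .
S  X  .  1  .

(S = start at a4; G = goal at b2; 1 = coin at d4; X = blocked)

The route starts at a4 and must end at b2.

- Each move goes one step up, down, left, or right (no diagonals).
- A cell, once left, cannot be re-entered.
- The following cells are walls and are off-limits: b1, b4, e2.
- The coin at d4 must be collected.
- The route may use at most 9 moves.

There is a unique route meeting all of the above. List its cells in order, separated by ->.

The budget equals the shortest possible length, so every move has to be on a shortest route through the required cells.
Route from a4: up 1 to a3, right 2 to c3, down 1 to c4, right 1 to d4, up 2 to d2, left 2 to b2 — 9 moves in all.
Check: all required cells visited; 9 ≤ 9 moves.

a4 -> a3 -> b3 -> c3 -> c4 -> d4 -> d3 -> d2 -> c2 -> b2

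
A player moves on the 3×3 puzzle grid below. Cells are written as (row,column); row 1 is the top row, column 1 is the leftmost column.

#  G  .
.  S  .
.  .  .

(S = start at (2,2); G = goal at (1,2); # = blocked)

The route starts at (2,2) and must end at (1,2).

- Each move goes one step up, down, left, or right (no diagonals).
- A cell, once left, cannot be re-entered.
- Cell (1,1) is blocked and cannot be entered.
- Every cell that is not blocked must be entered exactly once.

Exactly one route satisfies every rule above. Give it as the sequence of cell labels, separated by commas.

(2,2), (2,1), (3,1), (3,2), (3,3), (2,3), (1,3), (1,2)

Need to visit all 8 open cells exactly once, starting at (2,2) and ending at (1,2).
Route from (2,2): left to (2,1), down to (3,1), 2× right (reaching (3,3)), 2× up (reaching (1,3)), left to (1,2) — 7 moves in all.
Check: all 8 open cells covered.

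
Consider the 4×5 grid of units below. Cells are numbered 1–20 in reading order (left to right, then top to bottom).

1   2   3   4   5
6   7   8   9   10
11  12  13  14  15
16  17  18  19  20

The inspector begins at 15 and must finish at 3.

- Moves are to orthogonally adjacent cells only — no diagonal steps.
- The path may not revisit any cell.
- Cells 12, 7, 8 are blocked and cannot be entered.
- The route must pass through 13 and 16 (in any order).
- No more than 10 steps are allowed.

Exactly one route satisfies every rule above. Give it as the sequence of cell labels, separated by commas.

15, 14, 13, 18, 17, 16, 11, 6, 1, 2, 3

The budget equals the shortest possible length, so every move has to be on a shortest route through the required cells.
Route from 15: 2× left (reaching 13), down to 18, 2× left (reaching 16), 3× up (reaching 1), 2× right (reaching 3) — 10 moves in all.
Check: all required cells visited; 10 ≤ 10 moves.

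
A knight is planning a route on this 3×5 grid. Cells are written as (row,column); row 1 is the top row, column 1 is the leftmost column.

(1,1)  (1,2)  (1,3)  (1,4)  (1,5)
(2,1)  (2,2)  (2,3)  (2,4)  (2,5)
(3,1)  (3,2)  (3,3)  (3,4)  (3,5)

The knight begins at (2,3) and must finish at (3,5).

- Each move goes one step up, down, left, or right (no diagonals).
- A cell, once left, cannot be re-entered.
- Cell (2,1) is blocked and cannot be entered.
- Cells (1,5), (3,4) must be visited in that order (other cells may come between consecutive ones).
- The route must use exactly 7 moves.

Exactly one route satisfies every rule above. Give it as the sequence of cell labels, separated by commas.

(2,3), (1,3), (1,4), (1,5), (2,5), (2,4), (3,4), (3,5)

The waypoints must appear in the order (1,5), (3,4), with no cell reused.
Route from (2,3): up 1 to (1,3), right 2 to (1,5), down 1 to (2,5), left 1 to (2,4), down 1 to (3,4), right 1 to (3,5) — 7 moves in all.
Check: order respected ((1,5) at step 3, (3,4) at step 6); 7 moves as required.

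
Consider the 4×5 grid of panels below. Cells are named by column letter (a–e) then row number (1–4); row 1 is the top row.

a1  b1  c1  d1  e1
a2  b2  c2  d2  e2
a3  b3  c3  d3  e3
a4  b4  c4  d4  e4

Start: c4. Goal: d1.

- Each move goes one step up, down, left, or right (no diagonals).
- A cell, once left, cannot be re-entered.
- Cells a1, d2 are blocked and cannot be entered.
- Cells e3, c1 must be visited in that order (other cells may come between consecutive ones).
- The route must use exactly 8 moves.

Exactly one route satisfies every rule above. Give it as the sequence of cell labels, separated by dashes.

The waypoints must appear in the order e3, c1, with no cell reused.
Route from c4: right 2 to e4, up 1 to e3, left 2 to c3, up 2 to c1, right 1 to d1 — 8 moves in all.
Check: order respected (e3 at step 3, c1 at step 7); 8 moves as required.

c4 - d4 - e4 - e3 - d3 - c3 - c2 - c1 - d1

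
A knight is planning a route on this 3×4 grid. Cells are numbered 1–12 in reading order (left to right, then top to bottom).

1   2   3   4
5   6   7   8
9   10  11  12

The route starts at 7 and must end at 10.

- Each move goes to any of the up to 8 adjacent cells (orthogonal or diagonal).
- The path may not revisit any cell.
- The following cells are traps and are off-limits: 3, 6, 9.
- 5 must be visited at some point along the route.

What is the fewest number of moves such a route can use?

Any route passes through 5 somewhere between 7 and 10. Summing Chebyshev distances along the two legs (7 → 5 → 10) gives a lower bound of 2 + 1 = 3 moves.
A route of 3 moves achieves this: 7 → 2 → 5 → 10.
Since 3 matches the lower bound, it is optimal.

3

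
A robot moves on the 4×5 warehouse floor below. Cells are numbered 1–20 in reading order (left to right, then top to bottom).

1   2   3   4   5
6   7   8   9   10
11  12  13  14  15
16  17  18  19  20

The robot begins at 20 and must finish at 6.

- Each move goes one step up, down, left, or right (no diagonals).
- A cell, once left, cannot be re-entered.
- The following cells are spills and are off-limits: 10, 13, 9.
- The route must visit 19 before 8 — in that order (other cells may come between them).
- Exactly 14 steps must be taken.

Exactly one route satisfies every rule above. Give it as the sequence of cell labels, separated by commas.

The waypoints must appear in the order 19, 8, with no cell reused.
Route from 20: up to 15, left to 14, down to 19, 3× left (reaching 16), up to 11, right to 12, up to 7, right to 8, up to 3, 2× left (reaching 1), down to 6 — 14 moves in all.
Check: order respected (19 at step 3, 8 at step 10); 14 moves as required.

20, 15, 14, 19, 18, 17, 16, 11, 12, 7, 8, 3, 2, 1, 6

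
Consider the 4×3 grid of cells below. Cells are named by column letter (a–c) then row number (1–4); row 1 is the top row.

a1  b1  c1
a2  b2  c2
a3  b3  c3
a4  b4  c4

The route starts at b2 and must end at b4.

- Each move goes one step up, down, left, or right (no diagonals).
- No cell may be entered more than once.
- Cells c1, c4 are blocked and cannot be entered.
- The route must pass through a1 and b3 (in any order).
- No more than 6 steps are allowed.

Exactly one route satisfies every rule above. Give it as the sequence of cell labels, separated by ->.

b2 -> b1 -> a1 -> a2 -> a3 -> b3 -> b4

Any route must reach a1 and b3 and still end at b4 within 6 moves, so the order of the required stops is forced.
Route from b2: up 1 to b1, left 1 to a1, down 2 to a3, right 1 to b3, down 1 to b4 — 6 moves in all.
Check: all required cells visited; 6 ≤ 6 moves.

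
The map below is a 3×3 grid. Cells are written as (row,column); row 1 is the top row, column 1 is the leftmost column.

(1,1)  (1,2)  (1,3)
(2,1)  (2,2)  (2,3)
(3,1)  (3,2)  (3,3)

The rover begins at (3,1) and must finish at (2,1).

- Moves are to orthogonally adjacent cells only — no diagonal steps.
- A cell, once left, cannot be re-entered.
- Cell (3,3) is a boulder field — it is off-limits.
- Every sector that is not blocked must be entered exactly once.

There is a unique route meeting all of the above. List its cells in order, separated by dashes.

Need to visit all 8 open cells exactly once, starting at (3,1) and ending at (2,1).
Cell (2,3) has only two open neighbours ((1,3) and (2,2)), so the path must pass straight through it: one of those is the cell it's entered from and the other is where it exits.
Route from (3,1): right 1 to (3,2), up 1 to (2,2), right 1 to (2,3), up 1 to (1,3), left 2 to (1,1), down 1 to (2,1) — 7 moves in all.
Check: all 8 open cells covered.

(3,1) - (3,2) - (2,2) - (2,3) - (1,3) - (1,2) - (1,1) - (2,1)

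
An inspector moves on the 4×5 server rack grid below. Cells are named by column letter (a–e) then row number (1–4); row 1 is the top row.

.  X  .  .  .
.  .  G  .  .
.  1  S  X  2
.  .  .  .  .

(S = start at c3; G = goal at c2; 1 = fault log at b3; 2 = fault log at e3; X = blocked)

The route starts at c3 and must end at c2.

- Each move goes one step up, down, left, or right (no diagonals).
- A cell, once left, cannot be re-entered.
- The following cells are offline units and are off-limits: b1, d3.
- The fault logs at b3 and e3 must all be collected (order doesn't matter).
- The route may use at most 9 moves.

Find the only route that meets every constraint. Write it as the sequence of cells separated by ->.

The budget equals the shortest possible length, so every move has to be on a shortest route through the required cells.
Route from c3: left to b3, down to b4, 3× right (reaching e4), 2× up (reaching e2), 2× left (reaching c2) — 9 moves in all.
Check: all required cells visited; 9 ≤ 9 moves.

c3 -> b3 -> b4 -> c4 -> d4 -> e4 -> e3 -> e2 -> d2 -> c2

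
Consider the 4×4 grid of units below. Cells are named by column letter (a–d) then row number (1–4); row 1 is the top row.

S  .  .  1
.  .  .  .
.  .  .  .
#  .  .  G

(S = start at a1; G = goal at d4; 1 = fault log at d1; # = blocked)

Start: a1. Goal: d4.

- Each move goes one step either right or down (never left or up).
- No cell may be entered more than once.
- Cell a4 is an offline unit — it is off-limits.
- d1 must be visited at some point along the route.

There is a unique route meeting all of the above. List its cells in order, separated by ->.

a1 -> b1 -> c1 -> d1 -> d2 -> d3 -> d4

Moves only go right or down, so the column and row indices never decrease.
Route from a1: right 3 to d1, down 3 to d4 — 6 moves in all.
Check: all required cells visited.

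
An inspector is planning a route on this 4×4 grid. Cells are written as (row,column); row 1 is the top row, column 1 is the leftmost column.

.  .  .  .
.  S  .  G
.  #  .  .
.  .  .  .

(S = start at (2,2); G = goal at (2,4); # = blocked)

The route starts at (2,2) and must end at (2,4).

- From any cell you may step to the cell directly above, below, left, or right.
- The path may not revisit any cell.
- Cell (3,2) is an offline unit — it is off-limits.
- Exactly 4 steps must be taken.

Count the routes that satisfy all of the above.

Need simple routes of exactly 4 moves from (2,2) to (2,4) (Manhattan distance 2, so 1 moves are spent on a detour and 1 undoing it).
Enumerating: (2,2) (1,2) (1,3) (2,3) (2,4) | (2,2) (1,2) (1,3) (1,4) (2,4) | (2,2) (2,3) (1,3) (1,4) (2,4) | (2,2) (2,3) (3,3) (3,4) (2,4).
That gives 4 routes.

4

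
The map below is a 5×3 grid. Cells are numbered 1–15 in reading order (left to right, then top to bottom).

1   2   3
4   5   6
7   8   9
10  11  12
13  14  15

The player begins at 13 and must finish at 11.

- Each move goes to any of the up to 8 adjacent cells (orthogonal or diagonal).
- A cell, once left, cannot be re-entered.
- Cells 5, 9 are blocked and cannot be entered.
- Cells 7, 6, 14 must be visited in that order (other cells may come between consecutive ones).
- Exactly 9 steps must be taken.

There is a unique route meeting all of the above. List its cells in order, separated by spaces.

The waypoints must appear in the order 7, 6, 14, with no cell reused.
Route from 13: up 3 to 4, up-right 1 to 2, down-right 1 to 6, down-left 1 to 8, down-right 1 to 12, down-left 1 to 14, up 1 to 11 — 9 moves in all.
Check: order respected (7 at step 2, 6 at step 5, 14 at step 8); 9 moves as required.

13 10 7 4 2 6 8 12 14 11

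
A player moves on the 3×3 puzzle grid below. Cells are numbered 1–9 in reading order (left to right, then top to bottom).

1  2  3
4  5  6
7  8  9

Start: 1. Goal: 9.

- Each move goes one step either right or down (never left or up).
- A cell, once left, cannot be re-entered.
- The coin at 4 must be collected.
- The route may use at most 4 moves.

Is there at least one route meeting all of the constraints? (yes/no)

One route that works: 1 → 4 → 7 → 8 → 9.

yes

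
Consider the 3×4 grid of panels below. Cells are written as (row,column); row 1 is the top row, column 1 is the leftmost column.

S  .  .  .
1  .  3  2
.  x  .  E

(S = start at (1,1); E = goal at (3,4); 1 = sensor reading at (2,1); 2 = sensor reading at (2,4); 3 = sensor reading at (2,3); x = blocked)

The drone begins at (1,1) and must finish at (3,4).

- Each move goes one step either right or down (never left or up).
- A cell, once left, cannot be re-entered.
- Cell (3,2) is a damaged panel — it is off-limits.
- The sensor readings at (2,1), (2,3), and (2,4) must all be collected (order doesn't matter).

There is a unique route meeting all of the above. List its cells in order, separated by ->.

Moves only go right or down, so the column and row indices never decrease.
Route from (1,1): down 1 to (2,1), right 3 to (2,4), down 1 to (3,4) — 5 moves in all.
Check: all required cells visited.

(1,1) -> (2,1) -> (2,2) -> (2,3) -> (2,4) -> (3,4)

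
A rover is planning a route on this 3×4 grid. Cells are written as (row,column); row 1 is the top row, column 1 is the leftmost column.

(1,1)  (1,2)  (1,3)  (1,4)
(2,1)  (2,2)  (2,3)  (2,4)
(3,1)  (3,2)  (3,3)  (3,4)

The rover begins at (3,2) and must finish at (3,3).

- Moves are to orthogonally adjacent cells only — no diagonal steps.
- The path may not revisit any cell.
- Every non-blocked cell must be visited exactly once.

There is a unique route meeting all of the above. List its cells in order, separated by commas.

Need to visit all 12 open cells exactly once, starting at (3,2) and ending at (3,3).
Route from (3,2): left 1 to (3,1), up 2 to (1,1), right 1 to (1,2), down 1 to (2,2), right 1 to (2,3), up 1 to (1,3), right 1 to (1,4), down 2 to (3,4), left 1 to (3,3) — 11 moves in all.
Check: all 12 open cells covered.

(3,2), (3,1), (2,1), (1,1), (1,2), (2,2), (2,3), (1,3), (1,4), (2,4), (3,4), (3,3)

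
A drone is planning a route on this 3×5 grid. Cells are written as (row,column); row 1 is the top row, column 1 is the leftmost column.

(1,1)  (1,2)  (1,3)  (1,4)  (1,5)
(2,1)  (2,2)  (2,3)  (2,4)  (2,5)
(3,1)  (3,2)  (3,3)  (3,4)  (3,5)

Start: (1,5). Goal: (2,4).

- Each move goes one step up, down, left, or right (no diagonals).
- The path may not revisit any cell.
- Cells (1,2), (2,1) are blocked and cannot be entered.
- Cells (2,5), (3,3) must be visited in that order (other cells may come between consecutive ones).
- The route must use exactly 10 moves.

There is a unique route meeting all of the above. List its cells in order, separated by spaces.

The waypoints must appear in the order (2,5), (3,3), with no cell reused.
Route from (1,5): 2× down (reaching (3,5)), 3× left (reaching (3,2)), up to (2,2), right to (2,3), up to (1,3), right to (1,4), down to (2,4) — 10 moves in all.
Check: order respected ((2,5) at step 1, (3,3) at step 4); 10 moves as required.

(1,5) (2,5) (3,5) (3,4) (3,3) (3,2) (2,2) (2,3) (1,3) (1,4) (2,4)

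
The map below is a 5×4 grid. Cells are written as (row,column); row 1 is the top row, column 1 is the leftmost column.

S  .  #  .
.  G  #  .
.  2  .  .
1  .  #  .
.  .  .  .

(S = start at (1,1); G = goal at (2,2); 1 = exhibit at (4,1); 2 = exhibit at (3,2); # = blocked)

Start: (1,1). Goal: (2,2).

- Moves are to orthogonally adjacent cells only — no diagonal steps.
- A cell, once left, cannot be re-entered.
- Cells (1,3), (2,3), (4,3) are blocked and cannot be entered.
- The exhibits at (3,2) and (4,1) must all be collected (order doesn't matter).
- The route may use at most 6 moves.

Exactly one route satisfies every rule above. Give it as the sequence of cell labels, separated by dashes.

Any route must reach (3,2) and (4,1) and still end at (2,2) within 6 moves, so the order of the required stops is forced.
Route from (1,1): down 3 to (4,1), right 1 to (4,2), up 2 to (2,2) — 6 moves in all.
Check: all required cells visited; 6 ≤ 6 moves.

(1,1) - (2,1) - (3,1) - (4,1) - (4,2) - (3,2) - (2,2)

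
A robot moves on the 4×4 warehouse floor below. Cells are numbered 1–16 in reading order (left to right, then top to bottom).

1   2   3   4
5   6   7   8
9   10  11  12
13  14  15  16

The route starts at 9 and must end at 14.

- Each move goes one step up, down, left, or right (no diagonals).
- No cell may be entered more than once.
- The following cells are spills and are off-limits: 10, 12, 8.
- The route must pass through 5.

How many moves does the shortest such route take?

Any route passes through 5 somewhere between 9 and 14. Summing Manhattan distances along the two legs (9 → 5 → 14) gives a lower bound of 1 + 3 = 4 moves.
The shortest route satisfying every rule uses 6 moves: 9 → 5 → 6 → 7 → 11 → 15 → 14.
The no-revisit rule (legs can't share cells) pushes the minimum above the 4-move bound; an exhaustive check rules out every length from 4 to 5, leaving 6 as the minimum.

6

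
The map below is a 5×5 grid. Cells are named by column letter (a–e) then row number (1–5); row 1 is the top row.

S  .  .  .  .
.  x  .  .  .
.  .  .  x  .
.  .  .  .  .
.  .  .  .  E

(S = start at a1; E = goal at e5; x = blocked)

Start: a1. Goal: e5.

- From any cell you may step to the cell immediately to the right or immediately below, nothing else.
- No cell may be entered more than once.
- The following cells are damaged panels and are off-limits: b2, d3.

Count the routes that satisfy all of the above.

A right/down-only route from a1 to e5 makes exactly 4 down-moves and 4 right-moves in some order.
With no other constraints that would be C(8,4) = 70 routes.
Subtract routes through each blocked cell (inclusion–exclusion for overlaps): − through b2: 40 − through d3: 30 + through b2&d3: 18 → 18.
That gives 18 routes.

18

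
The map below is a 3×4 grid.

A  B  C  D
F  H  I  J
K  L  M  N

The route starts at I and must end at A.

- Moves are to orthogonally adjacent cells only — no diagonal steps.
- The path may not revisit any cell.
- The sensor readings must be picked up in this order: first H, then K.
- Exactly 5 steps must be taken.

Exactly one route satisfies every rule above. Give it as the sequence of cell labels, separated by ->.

The waypoints must appear in the order H, K, with no cell reused.
Route from I: left 1 to H, down 1 to L, left 1 to K, up 2 to A — 5 moves in all.
Check: order respected (H at step 1, K at step 3); 5 moves as required.

I -> H -> L -> K -> F -> A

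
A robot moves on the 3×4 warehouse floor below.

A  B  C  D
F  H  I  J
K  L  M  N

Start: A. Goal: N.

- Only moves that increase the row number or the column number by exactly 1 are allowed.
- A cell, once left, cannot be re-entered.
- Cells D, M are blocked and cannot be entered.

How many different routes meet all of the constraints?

A right/down-only route from A to N makes exactly 2 down-moves and 3 right-moves in some order.
With no other constraints that would be C(5,2) = 10 routes.
Subtract routes through each blocked cell (inclusion–exclusion for overlaps): − through D: 1 − through M: 6 → 3.
That gives 3 routes.

3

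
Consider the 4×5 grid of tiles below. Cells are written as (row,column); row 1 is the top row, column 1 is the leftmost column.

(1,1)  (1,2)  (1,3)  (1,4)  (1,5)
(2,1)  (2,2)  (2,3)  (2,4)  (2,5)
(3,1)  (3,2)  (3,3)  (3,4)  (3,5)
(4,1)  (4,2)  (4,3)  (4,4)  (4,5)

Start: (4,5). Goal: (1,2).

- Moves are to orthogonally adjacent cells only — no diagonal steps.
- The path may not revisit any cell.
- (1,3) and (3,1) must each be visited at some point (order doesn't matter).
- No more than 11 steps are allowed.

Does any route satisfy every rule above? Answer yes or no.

One route that works: (4,5) → (3,5) → (3,4) → (3,3) → (3,2) → (3,1) → (2,1) → (2,2) → (2,3) → (1,3) → (1,2).

yes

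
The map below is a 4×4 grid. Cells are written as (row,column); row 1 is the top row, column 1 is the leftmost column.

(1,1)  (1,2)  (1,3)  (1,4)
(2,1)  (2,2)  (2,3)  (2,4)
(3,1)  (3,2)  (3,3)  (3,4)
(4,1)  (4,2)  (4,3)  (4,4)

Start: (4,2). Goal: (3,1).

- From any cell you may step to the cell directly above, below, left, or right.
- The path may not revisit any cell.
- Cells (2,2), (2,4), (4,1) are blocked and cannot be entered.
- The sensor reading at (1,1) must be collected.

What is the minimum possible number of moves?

8

Any route passes through (1,1) somewhere between (4,2) and (3,1). Summing Manhattan distances along the two legs ((4,2) → (1,1) → (3,1)) gives a lower bound of 4 + 2 = 6 moves.
The shortest route satisfying every rule uses 8 moves: (4,2) → (3,2) → (3,3) → (2,3) → (1,3) → (1,2) → (1,1) → (2,1) → (3,1).
The bound of 6 isn't tight here; checking systematically, no route of length 6 through 7 satisfies every constraint, so 8 is the minimum.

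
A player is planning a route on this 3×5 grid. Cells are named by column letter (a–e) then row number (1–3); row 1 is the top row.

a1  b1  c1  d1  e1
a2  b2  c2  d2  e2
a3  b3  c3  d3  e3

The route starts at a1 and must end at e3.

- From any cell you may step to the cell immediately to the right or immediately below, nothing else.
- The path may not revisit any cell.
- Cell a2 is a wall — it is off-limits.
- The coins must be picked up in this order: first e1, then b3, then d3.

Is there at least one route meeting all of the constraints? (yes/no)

no

b3 lies to the left of e1, so going from e1 to b3 would need a leftward move — but moves only go right/down, so e1 cannot be visited before b3.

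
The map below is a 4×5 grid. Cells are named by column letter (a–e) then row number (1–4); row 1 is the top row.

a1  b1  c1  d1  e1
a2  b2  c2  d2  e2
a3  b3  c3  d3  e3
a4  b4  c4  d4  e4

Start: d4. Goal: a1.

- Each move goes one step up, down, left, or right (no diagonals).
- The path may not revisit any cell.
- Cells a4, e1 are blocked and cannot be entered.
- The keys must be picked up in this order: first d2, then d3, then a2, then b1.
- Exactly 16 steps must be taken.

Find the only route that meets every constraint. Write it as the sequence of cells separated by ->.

d4 -> e4 -> e3 -> e2 -> d2 -> d3 -> c3 -> c4 -> b4 -> b3 -> a3 -> a2 -> b2 -> c2 -> c1 -> b1 -> a1

The waypoints must appear in the order d2, d3, a2, b1, with no cell reused.
Route from d4: right 1 to e4, up 2 to e2, left 1 to d2, down 1 to d3, left 1 to c3, down 1 to c4, left 1 to b4, up 1 to b3, left 1 to a3, up 1 to a2, right 2 to c2, up 1 to c1, left 2 to a1 — 16 moves in all.
Check: order respected (d2 at step 4, d3 at step 5, a2 at step 11, b1 at step 15); 16 moves as required.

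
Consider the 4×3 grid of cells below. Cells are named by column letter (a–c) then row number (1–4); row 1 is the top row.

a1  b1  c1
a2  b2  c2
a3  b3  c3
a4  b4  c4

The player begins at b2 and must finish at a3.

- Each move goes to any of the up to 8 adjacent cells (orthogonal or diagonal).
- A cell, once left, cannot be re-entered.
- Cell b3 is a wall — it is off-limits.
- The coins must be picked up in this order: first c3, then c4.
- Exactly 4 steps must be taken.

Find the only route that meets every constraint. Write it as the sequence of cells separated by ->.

The waypoints must appear in the order c3, c4, with no cell reused.
Route from b2: down-right 1 to c3, down 1 to c4, left 1 to b4, up-left 1 to a3 — 4 moves in all.
Check: order respected (c3 at step 1, c4 at step 2); 4 moves as required.

b2 -> c3 -> c4 -> b4 -> a3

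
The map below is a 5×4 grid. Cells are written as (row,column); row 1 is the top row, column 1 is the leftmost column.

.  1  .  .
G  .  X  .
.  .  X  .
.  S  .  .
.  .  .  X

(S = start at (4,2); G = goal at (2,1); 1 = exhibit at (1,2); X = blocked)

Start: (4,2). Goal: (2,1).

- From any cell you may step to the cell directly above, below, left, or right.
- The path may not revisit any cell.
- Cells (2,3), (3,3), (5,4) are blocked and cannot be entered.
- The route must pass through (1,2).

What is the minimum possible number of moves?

Any route passes through (1,2) somewhere between (4,2) and (2,1). Summing Manhattan distances along the two legs ((4,2) → (1,2) → (2,1)) gives a lower bound of 3 + 2 = 5 moves.
A route of 5 moves achieves this: (4,2) → (3,2) → (2,2) → (1,2) → (1,1) → (2,1).
Since 5 matches the lower bound, it is optimal.

5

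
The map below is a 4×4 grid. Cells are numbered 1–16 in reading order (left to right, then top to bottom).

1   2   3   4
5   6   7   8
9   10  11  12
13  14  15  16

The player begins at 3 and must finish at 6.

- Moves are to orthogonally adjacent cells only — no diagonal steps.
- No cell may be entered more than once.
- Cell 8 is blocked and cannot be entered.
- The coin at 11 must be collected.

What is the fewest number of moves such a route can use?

4

Any route passes through 11 somewhere between 3 and 6. Summing Manhattan distances along the two legs (3 → 11 → 6) gives a lower bound of 2 + 2 = 4 moves.
A route of 4 moves achieves this: 3 → 7 → 11 → 10 → 6.
Since 4 matches the lower bound, it is optimal.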